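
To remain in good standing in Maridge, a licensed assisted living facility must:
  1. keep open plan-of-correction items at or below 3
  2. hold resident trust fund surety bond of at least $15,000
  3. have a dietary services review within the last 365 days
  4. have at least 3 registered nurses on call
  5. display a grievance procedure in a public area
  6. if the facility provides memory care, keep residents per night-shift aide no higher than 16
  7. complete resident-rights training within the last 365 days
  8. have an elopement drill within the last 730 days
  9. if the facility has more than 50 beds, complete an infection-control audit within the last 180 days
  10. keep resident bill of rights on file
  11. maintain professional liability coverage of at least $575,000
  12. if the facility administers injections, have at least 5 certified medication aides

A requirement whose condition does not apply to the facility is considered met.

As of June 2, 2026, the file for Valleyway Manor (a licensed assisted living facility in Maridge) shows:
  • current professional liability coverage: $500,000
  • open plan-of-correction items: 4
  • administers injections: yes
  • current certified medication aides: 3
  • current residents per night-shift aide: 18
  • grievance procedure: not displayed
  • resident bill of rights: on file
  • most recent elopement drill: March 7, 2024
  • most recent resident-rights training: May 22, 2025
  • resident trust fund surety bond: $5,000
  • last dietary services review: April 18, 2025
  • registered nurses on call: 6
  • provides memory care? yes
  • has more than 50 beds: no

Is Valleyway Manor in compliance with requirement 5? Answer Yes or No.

No

5. grievance procedure absent → not met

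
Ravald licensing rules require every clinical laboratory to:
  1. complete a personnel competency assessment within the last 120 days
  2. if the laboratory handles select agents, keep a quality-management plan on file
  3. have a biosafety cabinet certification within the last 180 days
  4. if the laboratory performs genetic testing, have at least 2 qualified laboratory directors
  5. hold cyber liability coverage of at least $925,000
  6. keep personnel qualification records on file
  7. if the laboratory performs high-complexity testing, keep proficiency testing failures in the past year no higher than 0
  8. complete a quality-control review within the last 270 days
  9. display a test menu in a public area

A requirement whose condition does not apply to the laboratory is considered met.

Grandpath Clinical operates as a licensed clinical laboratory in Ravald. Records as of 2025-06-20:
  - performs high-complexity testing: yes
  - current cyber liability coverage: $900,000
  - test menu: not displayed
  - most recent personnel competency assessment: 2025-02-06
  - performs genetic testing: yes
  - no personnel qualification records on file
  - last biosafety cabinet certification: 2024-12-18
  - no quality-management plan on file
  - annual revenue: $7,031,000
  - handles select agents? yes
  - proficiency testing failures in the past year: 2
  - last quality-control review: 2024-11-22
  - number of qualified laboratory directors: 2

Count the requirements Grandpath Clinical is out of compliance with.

7

1. personnel competency assessment 134 days ago vs limit 120 → not met
2. condition 'handles select agents' holds; quality-management plan absent → not met
3. biosafety cabinet certification 184 days ago vs limit 180 → not met
4. condition 'performs genetic testing' holds; qualified laboratory directors 2 ≥ 2 → met
5. cyber liability coverage $900,000 < $925,000 → not met
6. personnel qualification records absent → not met
7. condition 'performs high-complexity testing' holds; proficiency testing failures in the past year 2 > 0 → not met
8. quality-control review 210 days ago vs limit 270 → met
9. test menu absent → not met
Not met: 7 of 9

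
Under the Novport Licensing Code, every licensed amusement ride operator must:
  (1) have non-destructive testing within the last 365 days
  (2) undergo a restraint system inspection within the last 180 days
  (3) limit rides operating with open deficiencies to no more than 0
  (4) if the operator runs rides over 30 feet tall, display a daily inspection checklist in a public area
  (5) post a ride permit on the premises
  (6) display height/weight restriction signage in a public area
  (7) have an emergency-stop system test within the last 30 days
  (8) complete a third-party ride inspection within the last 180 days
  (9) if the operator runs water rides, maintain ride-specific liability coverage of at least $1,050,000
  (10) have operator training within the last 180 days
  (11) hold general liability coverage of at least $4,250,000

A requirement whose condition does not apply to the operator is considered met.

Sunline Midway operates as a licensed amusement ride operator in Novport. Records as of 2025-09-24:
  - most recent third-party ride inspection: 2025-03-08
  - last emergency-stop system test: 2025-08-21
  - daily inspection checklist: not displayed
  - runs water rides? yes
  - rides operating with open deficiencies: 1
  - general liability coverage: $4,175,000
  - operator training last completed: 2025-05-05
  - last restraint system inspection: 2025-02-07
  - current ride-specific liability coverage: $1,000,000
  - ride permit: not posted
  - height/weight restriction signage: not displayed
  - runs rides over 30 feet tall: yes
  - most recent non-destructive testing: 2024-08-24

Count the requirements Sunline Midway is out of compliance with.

10

1. non-destructive testing 396 days ago vs limit 365 → not met
2. restraint system inspection 229 days ago vs limit 180 → not met
3. rides operating with open deficiencies 1 > 0 → not met
4. condition 'runs rides over 30 feet tall' holds; daily inspection checklist absent → not met
5. ride permit absent → not met
6. height/weight restriction signage absent → not met
7. emergency-stop system test 34 days ago vs limit 30 → not met
8. third-party ride inspection 200 days ago vs limit 180 → not met
9. condition 'runs water rides' holds; ride-specific liability coverage $1,000,000 < $1,050,000 → not met
10. operator training 142 days ago vs limit 180 → met
11. general liability coverage $4,175,000 < $4,250,000 → not met
Not met: 10 of 11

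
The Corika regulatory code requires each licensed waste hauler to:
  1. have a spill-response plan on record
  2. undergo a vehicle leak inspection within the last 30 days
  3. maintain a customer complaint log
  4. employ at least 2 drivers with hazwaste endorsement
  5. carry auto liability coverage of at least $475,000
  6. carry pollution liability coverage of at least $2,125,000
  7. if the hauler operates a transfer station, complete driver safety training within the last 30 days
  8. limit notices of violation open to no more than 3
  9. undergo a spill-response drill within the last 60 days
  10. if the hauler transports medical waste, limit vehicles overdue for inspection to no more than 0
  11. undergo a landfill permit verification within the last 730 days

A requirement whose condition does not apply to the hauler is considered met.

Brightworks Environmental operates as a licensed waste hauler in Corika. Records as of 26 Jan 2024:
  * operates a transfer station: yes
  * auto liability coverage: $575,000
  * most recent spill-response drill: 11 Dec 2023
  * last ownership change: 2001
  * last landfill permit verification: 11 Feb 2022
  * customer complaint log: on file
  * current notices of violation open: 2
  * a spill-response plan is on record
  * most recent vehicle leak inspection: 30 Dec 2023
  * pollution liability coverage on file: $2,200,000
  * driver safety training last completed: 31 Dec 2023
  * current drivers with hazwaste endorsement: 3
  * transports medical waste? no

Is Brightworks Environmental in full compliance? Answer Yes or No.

Yes

1. spill-response plan present → met
2. vehicle leak inspection 27 days ago vs limit 30 → met
3. customer complaint log present → met
4. drivers with hazwaste endorsement 3 ≥ 2 → met
5. auto liability coverage $575,000 ≥ $475,000 → met
6. pollution liability coverage $2,200,000 ≥ $2,125,000 → met
7. condition 'operates a transfer station' holds; driver safety training 26 days ago vs limit 30 → met
8. notices of violation open 2 ≤ 3 → met
9. spill-response drill 46 days ago vs limit 60 → met
10. condition 'transports medical waste' does not hold → requirement n/a → met
11. landfill permit verification 714 days ago vs limit 730 → met
All met.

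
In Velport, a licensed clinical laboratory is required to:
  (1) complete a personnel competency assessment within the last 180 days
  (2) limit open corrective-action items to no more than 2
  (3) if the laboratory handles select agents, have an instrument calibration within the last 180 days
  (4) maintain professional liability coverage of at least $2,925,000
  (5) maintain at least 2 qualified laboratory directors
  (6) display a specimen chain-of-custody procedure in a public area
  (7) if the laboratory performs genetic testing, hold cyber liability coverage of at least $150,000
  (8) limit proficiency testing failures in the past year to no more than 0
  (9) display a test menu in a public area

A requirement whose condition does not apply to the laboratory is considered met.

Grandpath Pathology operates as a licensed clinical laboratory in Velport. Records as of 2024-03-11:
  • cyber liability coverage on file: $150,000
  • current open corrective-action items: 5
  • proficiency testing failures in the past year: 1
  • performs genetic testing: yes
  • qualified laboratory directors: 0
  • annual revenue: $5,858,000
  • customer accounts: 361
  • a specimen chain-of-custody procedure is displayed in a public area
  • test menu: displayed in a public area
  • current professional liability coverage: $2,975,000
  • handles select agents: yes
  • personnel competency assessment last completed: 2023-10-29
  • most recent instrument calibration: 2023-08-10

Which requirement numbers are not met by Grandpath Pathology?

2, 3, 5, 8

1. personnel competency assessment 134 days ago vs limit 180 → met
2. open corrective-action items 5 > 2 → not met
3. condition 'handles select agents' holds; instrument calibration 214 days ago vs limit 180 → not met
4. professional liability coverage $2,975,000 ≥ $2,925,000 → met
5. qualified laboratory directors 0 < 2 → not met
6. specimen chain-of-custody procedure present → met
7. condition 'performs genetic testing' holds; cyber liability coverage $150,000 ≥ $150,000 → met
8. proficiency testing failures in the past year 1 > 0 → not met
9. test menu present → met
Not met: 2, 3, 5, 8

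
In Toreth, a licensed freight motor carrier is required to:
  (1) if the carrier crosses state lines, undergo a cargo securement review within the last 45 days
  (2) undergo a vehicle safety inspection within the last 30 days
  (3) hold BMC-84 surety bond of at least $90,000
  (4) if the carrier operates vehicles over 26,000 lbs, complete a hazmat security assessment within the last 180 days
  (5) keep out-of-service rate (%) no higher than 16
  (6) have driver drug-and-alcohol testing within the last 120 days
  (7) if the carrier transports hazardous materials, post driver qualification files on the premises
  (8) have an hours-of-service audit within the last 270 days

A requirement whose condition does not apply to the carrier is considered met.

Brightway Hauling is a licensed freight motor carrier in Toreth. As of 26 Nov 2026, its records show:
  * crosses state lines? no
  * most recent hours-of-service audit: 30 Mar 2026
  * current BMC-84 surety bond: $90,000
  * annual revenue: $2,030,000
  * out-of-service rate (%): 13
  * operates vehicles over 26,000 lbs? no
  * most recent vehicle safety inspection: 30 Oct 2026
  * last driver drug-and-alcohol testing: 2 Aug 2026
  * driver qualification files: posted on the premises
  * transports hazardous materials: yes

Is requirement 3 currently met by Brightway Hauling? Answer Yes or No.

3. BMC-84 surety bond $90,000 ≥ $90,000 → met

Yes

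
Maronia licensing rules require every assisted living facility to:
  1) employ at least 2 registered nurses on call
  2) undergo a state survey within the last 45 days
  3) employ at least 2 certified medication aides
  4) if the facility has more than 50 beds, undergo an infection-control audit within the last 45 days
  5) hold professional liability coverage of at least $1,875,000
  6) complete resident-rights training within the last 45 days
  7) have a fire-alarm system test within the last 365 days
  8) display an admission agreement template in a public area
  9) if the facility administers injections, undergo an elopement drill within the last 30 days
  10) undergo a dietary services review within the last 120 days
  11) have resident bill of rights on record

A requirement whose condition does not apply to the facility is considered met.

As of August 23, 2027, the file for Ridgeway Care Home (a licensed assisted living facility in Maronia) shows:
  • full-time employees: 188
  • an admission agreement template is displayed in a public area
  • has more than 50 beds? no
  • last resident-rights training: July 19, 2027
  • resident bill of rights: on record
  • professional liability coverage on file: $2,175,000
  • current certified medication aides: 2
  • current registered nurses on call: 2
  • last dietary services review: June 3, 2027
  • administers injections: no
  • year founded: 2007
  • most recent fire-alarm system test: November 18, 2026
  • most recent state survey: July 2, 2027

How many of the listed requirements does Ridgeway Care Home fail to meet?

1

1. registered nurses on call 2 ≥ 2 → met
2. state survey 52 days ago vs limit 45 → not met
3. certified medication aides 2 ≥ 2 → met
4. condition 'has more than 50 beds' does not hold → requirement n/a → met
5. professional liability coverage $2,175,000 ≥ $1,875,000 → met
6. resident-rights training 35 days ago vs limit 45 → met
7. fire-alarm system test 278 days ago vs limit 365 → met
8. admission agreement template present → met
9. condition 'administers injections' does not hold → requirement n/a → met
10. dietary services review 81 days ago vs limit 120 → met
11. resident bill of rights present → met
Not met: 1 of 11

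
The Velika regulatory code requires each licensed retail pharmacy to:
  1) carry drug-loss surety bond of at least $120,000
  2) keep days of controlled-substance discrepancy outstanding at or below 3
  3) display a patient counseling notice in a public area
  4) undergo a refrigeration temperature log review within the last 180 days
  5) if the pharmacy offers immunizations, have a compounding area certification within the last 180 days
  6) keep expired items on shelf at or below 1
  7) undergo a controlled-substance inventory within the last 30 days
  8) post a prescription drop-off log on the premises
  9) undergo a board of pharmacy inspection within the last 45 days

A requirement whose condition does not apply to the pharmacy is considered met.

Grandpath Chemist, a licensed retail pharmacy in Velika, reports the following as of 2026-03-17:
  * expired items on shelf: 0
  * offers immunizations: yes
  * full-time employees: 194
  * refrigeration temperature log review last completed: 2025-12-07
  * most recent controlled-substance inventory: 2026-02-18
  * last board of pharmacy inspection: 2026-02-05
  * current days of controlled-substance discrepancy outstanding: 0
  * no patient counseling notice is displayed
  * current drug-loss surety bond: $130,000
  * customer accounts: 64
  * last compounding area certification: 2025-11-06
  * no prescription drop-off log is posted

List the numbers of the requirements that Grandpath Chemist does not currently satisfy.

1. drug-loss surety bond $130,000 ≥ $120,000 → met
2. days of controlled-substance discrepancy outstanding 0 ≤ 3 → met
3. patient counseling notice absent → not met
4. refrigeration temperature log review 100 days ago vs limit 180 → met
5. condition 'offers immunizations' holds; compounding area certification 131 days ago vs limit 180 → met
6. expired items on shelf 0 ≤ 1 → met
7. controlled-substance inventory 27 days ago vs limit 30 → met
8. prescription drop-off log absent → not met
9. board of pharmacy inspection 40 days ago vs limit 45 → met
Not met: 3, 8

3, 8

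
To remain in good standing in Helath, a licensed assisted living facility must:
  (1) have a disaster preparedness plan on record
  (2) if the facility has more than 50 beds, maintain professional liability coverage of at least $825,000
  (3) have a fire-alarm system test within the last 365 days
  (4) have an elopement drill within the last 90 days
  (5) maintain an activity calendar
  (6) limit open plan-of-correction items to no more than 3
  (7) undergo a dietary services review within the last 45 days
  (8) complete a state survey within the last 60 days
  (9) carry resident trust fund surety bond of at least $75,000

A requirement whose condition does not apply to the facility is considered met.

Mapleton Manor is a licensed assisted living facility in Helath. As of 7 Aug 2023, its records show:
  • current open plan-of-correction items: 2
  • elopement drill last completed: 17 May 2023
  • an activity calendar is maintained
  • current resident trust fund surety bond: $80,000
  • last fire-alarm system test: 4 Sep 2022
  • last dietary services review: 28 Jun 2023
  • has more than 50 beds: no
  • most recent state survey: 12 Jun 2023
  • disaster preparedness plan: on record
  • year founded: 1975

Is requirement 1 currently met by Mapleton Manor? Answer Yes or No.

Yes

1. disaster preparedness plan present → met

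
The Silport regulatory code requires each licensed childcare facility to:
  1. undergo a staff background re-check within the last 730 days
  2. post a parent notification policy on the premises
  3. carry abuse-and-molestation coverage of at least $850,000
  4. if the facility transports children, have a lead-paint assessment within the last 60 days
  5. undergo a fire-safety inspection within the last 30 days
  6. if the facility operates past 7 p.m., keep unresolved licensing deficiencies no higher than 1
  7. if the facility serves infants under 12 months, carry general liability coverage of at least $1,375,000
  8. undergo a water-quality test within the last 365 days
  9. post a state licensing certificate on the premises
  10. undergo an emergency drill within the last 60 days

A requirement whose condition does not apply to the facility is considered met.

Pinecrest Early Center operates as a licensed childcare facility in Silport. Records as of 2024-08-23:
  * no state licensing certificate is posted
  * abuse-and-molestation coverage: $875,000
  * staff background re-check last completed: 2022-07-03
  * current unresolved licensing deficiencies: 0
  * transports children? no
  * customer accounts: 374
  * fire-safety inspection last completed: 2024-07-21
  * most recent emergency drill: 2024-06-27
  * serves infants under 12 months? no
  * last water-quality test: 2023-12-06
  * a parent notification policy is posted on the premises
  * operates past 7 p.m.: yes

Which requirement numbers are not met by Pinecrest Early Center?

1, 5, 9

1. staff background re-check 782 days ago vs limit 730 → not met
2. parent notification policy present → met
3. abuse-and-molestation coverage $875,000 ≥ $850,000 → met
4. condition 'transports children' does not hold → requirement n/a → met
5. fire-safety inspection 33 days ago vs limit 30 → not met
6. condition 'operates past 7 p.m.' holds; unresolved licensing deficiencies 0 ≤ 1 → met
7. condition 'serves infants under 12 months' does not hold → requirement n/a → met
8. water-quality test 261 days ago vs limit 365 → met
9. state licensing certificate absent → not met
10. emergency drill 57 days ago vs limit 60 → met
Not met: 1, 5, 9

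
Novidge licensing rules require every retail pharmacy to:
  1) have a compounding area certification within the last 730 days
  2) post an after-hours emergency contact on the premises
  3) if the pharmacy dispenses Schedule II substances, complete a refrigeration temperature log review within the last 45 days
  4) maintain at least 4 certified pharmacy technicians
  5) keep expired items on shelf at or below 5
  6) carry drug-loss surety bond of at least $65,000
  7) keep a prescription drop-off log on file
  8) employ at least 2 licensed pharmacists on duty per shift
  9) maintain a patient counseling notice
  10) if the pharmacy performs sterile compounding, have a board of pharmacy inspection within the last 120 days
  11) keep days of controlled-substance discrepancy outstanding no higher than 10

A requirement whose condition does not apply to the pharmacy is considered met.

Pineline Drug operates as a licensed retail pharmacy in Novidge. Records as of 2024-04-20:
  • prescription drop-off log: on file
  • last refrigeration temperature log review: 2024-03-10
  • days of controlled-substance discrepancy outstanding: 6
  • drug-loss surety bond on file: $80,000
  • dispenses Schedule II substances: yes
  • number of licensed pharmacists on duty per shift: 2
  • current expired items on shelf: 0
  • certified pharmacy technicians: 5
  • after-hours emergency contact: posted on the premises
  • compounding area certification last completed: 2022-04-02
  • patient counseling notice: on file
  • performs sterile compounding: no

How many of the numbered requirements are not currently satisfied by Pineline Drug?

1. compounding area certification 749 days ago vs limit 730 → not met
2. after-hours emergency contact present → met
3. condition 'dispenses Schedule II substances' holds; refrigeration temperature log review 41 days ago vs limit 45 → met
4. certified pharmacy technicians 5 ≥ 4 → met
5. expired items on shelf 0 ≤ 5 → met
6. drug-loss surety bond $80,000 ≥ $65,000 → met
7. prescription drop-off log present → met
8. licensed pharmacists on duty per shift 2 ≥ 2 → met
9. patient counseling notice present → met
10. condition 'performs sterile compounding' does not hold → requirement n/a → met
11. days of controlled-substance discrepancy outstanding 6 ≤ 10 → met
Not met: 1 of 11

1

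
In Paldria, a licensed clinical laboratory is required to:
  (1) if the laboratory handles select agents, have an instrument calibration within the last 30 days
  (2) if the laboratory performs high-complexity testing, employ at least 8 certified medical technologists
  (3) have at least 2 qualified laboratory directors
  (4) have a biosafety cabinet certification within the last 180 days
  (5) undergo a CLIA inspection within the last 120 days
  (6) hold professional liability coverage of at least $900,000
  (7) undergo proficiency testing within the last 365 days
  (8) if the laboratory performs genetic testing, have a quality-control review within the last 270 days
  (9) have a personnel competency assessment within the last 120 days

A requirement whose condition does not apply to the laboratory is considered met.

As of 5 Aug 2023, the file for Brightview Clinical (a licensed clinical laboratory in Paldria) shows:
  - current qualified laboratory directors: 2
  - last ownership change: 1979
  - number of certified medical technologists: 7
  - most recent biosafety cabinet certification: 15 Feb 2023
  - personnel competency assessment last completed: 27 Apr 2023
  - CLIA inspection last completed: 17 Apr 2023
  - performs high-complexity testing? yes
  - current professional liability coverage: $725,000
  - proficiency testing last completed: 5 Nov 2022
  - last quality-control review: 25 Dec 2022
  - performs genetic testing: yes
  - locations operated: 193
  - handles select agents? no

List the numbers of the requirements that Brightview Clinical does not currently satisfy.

1. condition 'handles select agents' does not hold → requirement n/a → met
2. condition 'performs high-complexity testing' holds; certified medical technologists 7 < 8 → not met
3. qualified laboratory directors 2 ≥ 2 → met
4. biosafety cabinet certification 171 days ago vs limit 180 → met
5. CLIA inspection 110 days ago vs limit 120 → met
6. professional liability coverage $725,000 < $900,000 → not met
7. proficiency testing 273 days ago vs limit 365 → met
8. condition 'performs genetic testing' holds; quality-control review 223 days ago vs limit 270 → met
9. personnel competency assessment 100 days ago vs limit 120 → met
Not met: 2, 6

2, 6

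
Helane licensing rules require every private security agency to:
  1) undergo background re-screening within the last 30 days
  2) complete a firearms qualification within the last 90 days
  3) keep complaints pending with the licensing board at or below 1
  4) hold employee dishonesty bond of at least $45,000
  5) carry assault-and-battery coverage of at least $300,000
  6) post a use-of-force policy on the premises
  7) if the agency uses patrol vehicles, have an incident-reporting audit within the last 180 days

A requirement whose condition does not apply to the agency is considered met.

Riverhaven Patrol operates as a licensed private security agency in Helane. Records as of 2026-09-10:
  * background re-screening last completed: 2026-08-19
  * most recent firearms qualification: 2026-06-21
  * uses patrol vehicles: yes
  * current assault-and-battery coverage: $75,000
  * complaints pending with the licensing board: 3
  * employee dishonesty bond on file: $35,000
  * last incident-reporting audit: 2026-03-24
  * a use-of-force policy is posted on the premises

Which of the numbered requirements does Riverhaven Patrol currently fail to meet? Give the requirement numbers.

1. background re-screening 22 days ago vs limit 30 → met
2. firearms qualification 81 days ago vs limit 90 → met
3. complaints pending with the licensing board 3 > 1 → not met
4. employee dishonesty bond $35,000 < $45,000 → not met
5. assault-and-battery coverage $75,000 < $300,000 → not met
6. use-of-force policy present → met
7. condition 'uses patrol vehicles' holds; incident-reporting audit 170 days ago vs limit 180 → met
Not met: 3, 4, 5

3, 4, 5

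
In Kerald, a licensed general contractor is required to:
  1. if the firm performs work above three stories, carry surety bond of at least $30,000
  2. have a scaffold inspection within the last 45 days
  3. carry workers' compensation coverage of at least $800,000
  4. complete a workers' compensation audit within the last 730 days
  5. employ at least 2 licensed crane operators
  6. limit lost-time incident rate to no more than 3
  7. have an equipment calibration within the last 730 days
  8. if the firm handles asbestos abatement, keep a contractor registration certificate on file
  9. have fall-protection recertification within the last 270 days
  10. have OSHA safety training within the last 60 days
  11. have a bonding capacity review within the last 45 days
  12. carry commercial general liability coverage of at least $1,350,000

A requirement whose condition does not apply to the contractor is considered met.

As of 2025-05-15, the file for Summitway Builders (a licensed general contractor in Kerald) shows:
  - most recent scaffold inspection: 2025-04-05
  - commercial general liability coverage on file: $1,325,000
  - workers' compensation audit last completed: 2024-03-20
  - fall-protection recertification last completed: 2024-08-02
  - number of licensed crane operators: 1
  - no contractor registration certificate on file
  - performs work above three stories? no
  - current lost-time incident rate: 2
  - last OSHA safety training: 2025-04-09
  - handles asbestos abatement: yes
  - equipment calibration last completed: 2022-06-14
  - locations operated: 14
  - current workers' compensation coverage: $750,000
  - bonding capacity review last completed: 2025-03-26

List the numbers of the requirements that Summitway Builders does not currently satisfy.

3, 5, 7, 8, 9, 11, 12

1. condition 'performs work above three stories' does not hold → requirement n/a → met
2. scaffold inspection 40 days ago vs limit 45 → met
3. workers' compensation coverage $750,000 < $800,000 → not met
4. workers' compensation audit 421 days ago vs limit 730 → met
5. licensed crane operators 1 < 2 → not met
6. lost-time incident rate 2 ≤ 3 → met
7. equipment calibration 1066 days ago vs limit 730 → not met
8. condition 'handles asbestos abatement' holds; contractor registration certificate absent → not met
9. fall-protection recertification 286 days ago vs limit 270 → not met
10. OSHA safety training 36 days ago vs limit 60 → met
11. bonding capacity review 50 days ago vs limit 45 → not met
12. commercial general liability coverage $1,325,000 < $1,350,000 → not met
Not met: 3, 5, 7, 8, 9, 11, 12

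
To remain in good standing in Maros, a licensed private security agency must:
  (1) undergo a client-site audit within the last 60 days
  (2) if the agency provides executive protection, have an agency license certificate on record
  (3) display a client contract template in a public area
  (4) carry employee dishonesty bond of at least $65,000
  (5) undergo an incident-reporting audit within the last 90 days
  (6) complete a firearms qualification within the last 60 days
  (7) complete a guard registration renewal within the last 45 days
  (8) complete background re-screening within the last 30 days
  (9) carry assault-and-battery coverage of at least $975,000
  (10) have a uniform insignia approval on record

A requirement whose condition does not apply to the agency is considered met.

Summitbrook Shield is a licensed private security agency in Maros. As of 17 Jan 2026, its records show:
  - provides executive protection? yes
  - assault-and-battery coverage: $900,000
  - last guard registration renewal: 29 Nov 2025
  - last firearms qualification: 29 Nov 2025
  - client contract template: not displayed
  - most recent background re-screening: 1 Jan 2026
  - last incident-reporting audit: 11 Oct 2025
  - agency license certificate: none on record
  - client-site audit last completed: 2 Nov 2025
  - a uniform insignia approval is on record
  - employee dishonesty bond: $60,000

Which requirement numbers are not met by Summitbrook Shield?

1. client-site audit 76 days ago vs limit 60 → not met
2. condition 'provides executive protection' holds; agency license certificate absent → not met
3. client contract template absent → not met
4. employee dishonesty bond $60,000 < $65,000 → not met
5. incident-reporting audit 98 days ago vs limit 90 → not met
6. firearms qualification 49 days ago vs limit 60 → met
7. guard registration renewal 49 days ago vs limit 45 → not met
8. background re-screening 16 days ago vs limit 30 → met
9. assault-and-battery coverage $900,000 < $975,000 → not met
10. uniform insignia approval present → met
Not met: 1, 2, 3, 4, 5, 7, 9

1, 2, 3, 4, 5, 7, 9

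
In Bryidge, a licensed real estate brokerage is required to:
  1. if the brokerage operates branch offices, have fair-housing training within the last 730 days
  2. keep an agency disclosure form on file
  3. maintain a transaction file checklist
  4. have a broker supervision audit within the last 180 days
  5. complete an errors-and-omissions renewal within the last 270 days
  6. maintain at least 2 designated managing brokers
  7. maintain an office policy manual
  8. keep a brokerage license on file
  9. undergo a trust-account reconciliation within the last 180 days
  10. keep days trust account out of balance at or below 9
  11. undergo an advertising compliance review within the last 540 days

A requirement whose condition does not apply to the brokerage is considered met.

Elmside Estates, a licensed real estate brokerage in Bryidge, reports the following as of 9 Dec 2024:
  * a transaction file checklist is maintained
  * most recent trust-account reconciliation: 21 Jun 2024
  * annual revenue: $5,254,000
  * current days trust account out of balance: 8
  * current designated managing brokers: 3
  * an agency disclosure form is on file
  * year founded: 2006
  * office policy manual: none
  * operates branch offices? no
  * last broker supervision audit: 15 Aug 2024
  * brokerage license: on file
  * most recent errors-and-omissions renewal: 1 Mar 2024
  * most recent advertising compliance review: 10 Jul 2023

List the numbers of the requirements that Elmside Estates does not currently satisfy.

5, 7

1. condition 'operates branch offices' does not hold → requirement n/a → met
2. agency disclosure form present → met
3. transaction file checklist present → met
4. broker supervision audit 116 days ago vs limit 180 → met
5. errors-and-omissions renewal 283 days ago vs limit 270 → not met
6. designated managing brokers 3 ≥ 2 → met
7. office policy manual absent → not met
8. brokerage license present → met
9. trust-account reconciliation 171 days ago vs limit 180 → met
10. days trust account out of balance 8 ≤ 9 → met
11. advertising compliance review 518 days ago vs limit 540 → met
Not met: 5, 7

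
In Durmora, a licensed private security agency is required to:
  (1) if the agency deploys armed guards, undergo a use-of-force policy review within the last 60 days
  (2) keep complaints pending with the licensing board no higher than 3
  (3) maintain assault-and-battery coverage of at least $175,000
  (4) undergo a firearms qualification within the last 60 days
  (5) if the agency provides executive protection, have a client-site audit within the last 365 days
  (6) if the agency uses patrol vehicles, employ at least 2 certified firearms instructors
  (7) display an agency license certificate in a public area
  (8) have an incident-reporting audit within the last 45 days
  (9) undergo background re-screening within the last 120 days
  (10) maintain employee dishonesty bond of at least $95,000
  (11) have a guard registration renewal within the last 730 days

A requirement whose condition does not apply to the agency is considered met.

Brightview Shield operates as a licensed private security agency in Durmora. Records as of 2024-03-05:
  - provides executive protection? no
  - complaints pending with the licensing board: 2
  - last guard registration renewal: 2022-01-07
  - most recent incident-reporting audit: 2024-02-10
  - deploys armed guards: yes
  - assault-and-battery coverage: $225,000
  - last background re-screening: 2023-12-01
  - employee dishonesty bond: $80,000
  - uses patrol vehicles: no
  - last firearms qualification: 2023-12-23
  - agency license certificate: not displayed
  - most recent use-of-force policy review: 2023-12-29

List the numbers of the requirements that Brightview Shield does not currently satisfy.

1. condition 'deploys armed guards' holds; use-of-force policy review 67 days ago vs limit 60 → not met
2. complaints pending with the licensing board 2 ≤ 3 → met
3. assault-and-battery coverage $225,000 ≥ $175,000 → met
4. firearms qualification 73 days ago vs limit 60 → not met
5. condition 'provides executive protection' does not hold → requirement n/a → met
6. condition 'uses patrol vehicles' does not hold → requirement n/a → met
7. agency license certificate absent → not met
8. incident-reporting audit 24 days ago vs limit 45 → met
9. background re-screening 95 days ago vs limit 120 → met
10. employee dishonesty bond $80,000 < $95,000 → not met
11. guard registration renewal 788 days ago vs limit 730 → not met
Not met: 1, 4, 7, 10, 11

1, 4, 7, 10, 11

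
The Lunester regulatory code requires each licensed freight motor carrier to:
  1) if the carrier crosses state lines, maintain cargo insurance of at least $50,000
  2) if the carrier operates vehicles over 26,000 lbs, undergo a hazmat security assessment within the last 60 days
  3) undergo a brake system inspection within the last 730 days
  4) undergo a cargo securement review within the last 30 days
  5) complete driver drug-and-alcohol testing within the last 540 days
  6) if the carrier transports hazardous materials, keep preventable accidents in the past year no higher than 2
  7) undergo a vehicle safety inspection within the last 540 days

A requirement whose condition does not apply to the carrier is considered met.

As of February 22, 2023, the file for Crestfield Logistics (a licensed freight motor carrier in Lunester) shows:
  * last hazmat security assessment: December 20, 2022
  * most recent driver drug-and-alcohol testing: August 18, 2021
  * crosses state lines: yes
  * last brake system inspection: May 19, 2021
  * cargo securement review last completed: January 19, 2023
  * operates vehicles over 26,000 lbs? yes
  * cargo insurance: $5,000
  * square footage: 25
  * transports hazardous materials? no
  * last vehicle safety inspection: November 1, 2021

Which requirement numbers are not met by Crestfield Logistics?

1. condition 'crosses state lines' holds; cargo insurance $5,000 < $50,000 → not met
2. condition 'operates vehicles over 26,000 lbs' holds; hazmat security assessment 64 days ago vs limit 60 → not met
3. brake system inspection 644 days ago vs limit 730 → met
4. cargo securement review 34 days ago vs limit 30 → not met
5. driver drug-and-alcohol testing 553 days ago vs limit 540 → not met
6. condition 'transports hazardous materials' does not hold → requirement n/a → met
7. vehicle safety inspection 478 days ago vs limit 540 → met
Not met: 1, 2, 4, 5

1, 2, 4, 5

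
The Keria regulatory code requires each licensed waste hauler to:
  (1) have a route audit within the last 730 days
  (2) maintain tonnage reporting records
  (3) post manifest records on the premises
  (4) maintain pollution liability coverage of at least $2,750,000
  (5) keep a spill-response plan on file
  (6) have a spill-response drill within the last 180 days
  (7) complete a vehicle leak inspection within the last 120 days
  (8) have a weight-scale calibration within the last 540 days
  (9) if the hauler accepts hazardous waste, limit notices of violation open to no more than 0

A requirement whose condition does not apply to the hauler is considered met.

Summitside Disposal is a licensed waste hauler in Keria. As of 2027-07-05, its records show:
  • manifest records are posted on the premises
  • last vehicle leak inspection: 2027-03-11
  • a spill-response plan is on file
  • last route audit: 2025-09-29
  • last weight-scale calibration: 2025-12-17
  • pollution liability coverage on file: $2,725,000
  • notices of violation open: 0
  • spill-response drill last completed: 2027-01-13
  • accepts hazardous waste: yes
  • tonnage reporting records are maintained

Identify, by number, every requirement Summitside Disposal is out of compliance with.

1. route audit 644 days ago vs limit 730 → met
2. tonnage reporting records present → met
3. manifest records present → met
4. pollution liability coverage $2,725,000 < $2,750,000 → not met
5. spill-response plan present → met
6. spill-response drill 173 days ago vs limit 180 → met
7. vehicle leak inspection 116 days ago vs limit 120 → met
8. weight-scale calibration 565 days ago vs limit 540 → not met
9. condition 'accepts hazardous waste' holds; notices of violation open 0 ≤ 0 → met
Not met: 4, 8

4, 8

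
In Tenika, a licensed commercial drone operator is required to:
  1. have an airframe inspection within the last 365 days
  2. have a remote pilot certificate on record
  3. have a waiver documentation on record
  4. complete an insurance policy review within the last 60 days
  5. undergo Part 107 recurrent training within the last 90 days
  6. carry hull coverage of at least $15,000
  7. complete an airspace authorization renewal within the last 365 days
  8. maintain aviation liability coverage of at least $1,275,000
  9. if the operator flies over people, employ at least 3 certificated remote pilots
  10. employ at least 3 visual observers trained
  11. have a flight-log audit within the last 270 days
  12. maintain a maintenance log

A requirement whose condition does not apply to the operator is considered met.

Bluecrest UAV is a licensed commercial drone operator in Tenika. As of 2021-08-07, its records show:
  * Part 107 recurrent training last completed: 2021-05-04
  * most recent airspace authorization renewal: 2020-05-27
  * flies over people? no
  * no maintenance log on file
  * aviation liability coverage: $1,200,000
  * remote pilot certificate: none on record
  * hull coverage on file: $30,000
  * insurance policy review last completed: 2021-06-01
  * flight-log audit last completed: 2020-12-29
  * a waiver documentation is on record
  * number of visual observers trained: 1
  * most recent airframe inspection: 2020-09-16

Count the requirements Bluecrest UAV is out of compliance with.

1. airframe inspection 325 days ago vs limit 365 → met
2. remote pilot certificate absent → not met
3. waiver documentation present → met
4. insurance policy review 67 days ago vs limit 60 → not met
5. Part 107 recurrent training 95 days ago vs limit 90 → not met
6. hull coverage $30,000 ≥ $15,000 → met
7. airspace authorization renewal 437 days ago vs limit 365 → not met
8. aviation liability coverage $1,200,000 < $1,275,000 → not met
9. condition 'flies over people' does not hold → requirement n/a → met
10. visual observers trained 1 < 3 → not met
11. flight-log audit 221 days ago vs limit 270 → met
12. maintenance log absent → not met
Not met: 7 of 12

7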